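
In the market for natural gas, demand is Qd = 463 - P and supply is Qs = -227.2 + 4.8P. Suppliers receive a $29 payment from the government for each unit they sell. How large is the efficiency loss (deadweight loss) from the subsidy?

Pre-subsidy: 463 - P = -227.2 + 4.8P gives P* = 119, Q* = 344.
With the subsidy, sellers receive Ps = Pb + 29 for each unit, where Pb is the price buyers pay.
Supply in terms of Pb becomes Qs = -227.2 + 4.8(Pb + 29) = -88 + 4.8Pb. Setting this equal to demand: 463 - Pb = -88 + 4.8Pb, so Pb = 95.
Sellers receive Ps = 95 + 29 = 124; Q' = 463 − 1·95 = 368.
The subsidy expands output by 368 − 344 = 24 past the efficient level; on those units the gap between marginal cost and willingness to pay runs from 0 up to 29.
DWL = ½ × 29 × 24 = 348.

Deadweight loss = $348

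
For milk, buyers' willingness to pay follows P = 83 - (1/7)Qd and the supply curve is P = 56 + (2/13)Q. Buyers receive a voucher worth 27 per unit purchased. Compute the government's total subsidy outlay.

Pre-subsidy: 83 - (1/7)Q = 56 + (2/13)Q gives Q* = 91 and P* = 70.
With the rebate, buyers effectively pay Pb = Ps − 27, where Ps is the price sellers receive.
On the curves, Pb = 83 - (1/7)Q and Ps = 56 + (2/13)Q; the wedge Ps − Pb = 27 gives 56 + (2/13)Q − (83 - (1/7)Q) = 27, so Q' = 182.
Then Pb = 83 − (1/7)·182 = 57 and Ps = 56 + (2/13)·182 = 84.
Government outlay = subsidy × quantity = 27 × 182 = 4914.

Government cost = 4914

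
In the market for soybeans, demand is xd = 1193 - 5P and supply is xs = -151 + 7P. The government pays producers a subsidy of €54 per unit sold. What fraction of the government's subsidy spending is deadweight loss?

Pre-subsidy: 1193 - 5P = -151 + 7P gives P* = 112, x* = 633.
With the subsidy, sellers receive Ps = Pb + 54 for each unit, where Pb is the price buyers pay.
Supply in terms of Pb becomes xs = -151 + 7(Pb + 54) = 227 + 7Pb. Setting this equal to demand: 1193 - 5Pb = 227 + 7Pb, so Pb = 80.5.
Sellers receive Ps = 80.5 + 54 = 134.5; x' = 1193 − 5·80.5 = 790.5.
ΔCS = ½(633 + 790.5)(112 − 80.5) = 22420.125; ΔPS = ½(633 + 790.5)(134.5 − 112) = 16014.375.
Government spending = 54 × 790.5 = 42687.
DWL = ½ × 54 × (790.5 − 633) = 4252.5; fraction = 4252.5 / 42687 = 105/1054.

DWL / government spending = 105/1054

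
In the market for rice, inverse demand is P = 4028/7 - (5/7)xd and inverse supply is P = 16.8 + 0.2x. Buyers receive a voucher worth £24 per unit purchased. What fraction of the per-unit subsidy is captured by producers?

Producer share = 0.21875

Pre-subsidy: 4028/7 - (5/7)x = 16.8 + 0.2x gives x* = 611 and P* = 139.
With the rebate, buyers effectively pay Pb = Ps − 24, where Ps is the price sellers receive.
On the curves, Pb = 4028/7 - (5/7)x and Ps = 16.8 + 0.2x; the wedge Ps − Pb = 24 gives 16.8 + 0.2x − (4028/7 - (5/7)x) = 24, so x' = 637.25.
Then Pb = 4028/7 − (5/7)·637.25 = 120.25 and Ps = 16.8 + 0.2·637.25 = 144.25.
Buyers' price falls by P* − Pb = 139 − 120.25 = 18.75; sellers' price rises by Ps − P* = 144.25 − 139 = 5.25.
So producers capture 5.25/24 = 0.21875 of each unit of subsidy.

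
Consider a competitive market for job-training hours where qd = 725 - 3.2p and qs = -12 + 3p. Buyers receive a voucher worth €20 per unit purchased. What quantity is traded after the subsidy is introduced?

Pre-subsidy: 725 - 3.2p = -12 + 3p gives p* = 3685/31, q* = 10683/31.
With the rebate, buyers effectively pay pb = ps − 20, where ps is the price sellers receive.
Demand in terms of ps becomes qd = 725 − 3.2(ps − 20) = 789 - 3.2ps. Setting this equal to supply: 789 - 3.2ps = -12 + 3ps, so ps = 4005/31.
Buyers pay pb = 4005/31 − 20 = 3385/31; q' = -12 + 3·(4005/31) = 11643/31.

q' = 11643/31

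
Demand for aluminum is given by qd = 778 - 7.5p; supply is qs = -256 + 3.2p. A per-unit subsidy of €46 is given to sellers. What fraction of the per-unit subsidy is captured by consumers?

Pre-subsidy: 778 - 7.5p = -256 + 3.2p gives p* = 10340/107, q* = 5696/107.
With the subsidy, sellers receive ps = pb + 46 for each unit, where pb is the price buyers pay.
Supply in terms of pb becomes qs = -256 + 3.2(pb + 46) = -108.8 + 3.2pb. Setting this equal to demand: 778 - 7.5pb = -108.8 + 3.2pb, so pb = 8868/107.
Sellers receive ps = 8868/107 + 46 = 13790/107; q' = 778 − 7.5·(8868/107) = 16736/107.
Buyers' price falls by p* − pb = 10340/107 − 8868/107 = 1472/107; sellers' price rises by ps − p* = 13790/107 − 10340/107 = 3450/107.
So consumers capture (1472/107)/46 = 32/107 of each unit of subsidy.

Consumer share = 32/107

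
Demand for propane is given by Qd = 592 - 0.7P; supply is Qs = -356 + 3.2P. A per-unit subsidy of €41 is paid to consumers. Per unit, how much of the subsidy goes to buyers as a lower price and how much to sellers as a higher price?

Buyers gain 1312/39 per unit; sellers gain 287/39 per unit

Pre-subsidy: 592 - 0.7P = -356 + 3.2P gives P* = 3160/13, Q* = 5484/13.
With the rebate, buyers effectively pay Pb = Ps − 41, where Ps is the price sellers receive.
Demand in terms of Ps becomes Qd = 592 − 0.7(Ps − 41) = 620.7 - 0.7Ps. Setting this equal to supply: 620.7 - 0.7Ps = -356 + 3.2Ps, so Ps = 9767/39.
Buyers pay Pb = 9767/39 − 41 = 8168/39; Q' = -356 + 3.2·(9767/39) = 86852/195.
Buyers' price falls by P* − Pb = 3160/13 − 8168/39 = 1312/39; sellers' price rises by Ps − P* = 9767/39 − 3160/13 = 287/39.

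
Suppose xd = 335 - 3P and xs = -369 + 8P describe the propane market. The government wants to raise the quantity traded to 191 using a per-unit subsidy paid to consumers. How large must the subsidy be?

Required subsidy s = 22 per unit

At x = 191, invert demand for the buyer price: Pb = (335 − 191)/3 = 48; invert supply for the seller price: Ps = (191 − (-369))/8 = 70.
The subsidy must fill the gap: s = Ps − Pb = 70 − 48 = 22.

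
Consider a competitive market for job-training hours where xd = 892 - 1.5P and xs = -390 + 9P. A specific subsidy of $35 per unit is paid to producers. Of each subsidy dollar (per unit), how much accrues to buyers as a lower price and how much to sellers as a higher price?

Pre-subsidy: 892 - 1.5P = -390 + 9P gives P* = 2564/21, x* = 4962/7.
With the subsidy, sellers receive Ps = Pb + 35 for each unit, where Pb is the price buyers pay.
Supply in terms of Pb becomes xs = -390 + 9(Pb + 35) = -75 + 9Pb. Setting this equal to demand: 892 - 1.5Pb = -75 + 9Pb, so Pb = 1934/21.
Sellers receive Ps = 1934/21 + 35 = 2669/21; x' = 892 − 1.5·(1934/21) = 5277/7.
Buyers' price falls by P* − Pb = 2564/21 − 1934/21 = 30; sellers' price rises by Ps − P* = 2669/21 − 2564/21 = 5.

Buyers gain $30 per unit; sellers gain $5 per unit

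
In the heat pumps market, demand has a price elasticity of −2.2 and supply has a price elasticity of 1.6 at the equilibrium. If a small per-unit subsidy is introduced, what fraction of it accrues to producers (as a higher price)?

Producer share = 11/19

For a small subsidy around the equilibrium, the benefit split depends on the relative slopes, which at a point are proportional to the elasticities.
Buyer share = εs/(εs + |εd|) = 1.6/(1.6 + 2.2) = 8/19; seller share = |εd|/(εs + |εd|) = 11/19.
So producers capture 11/19 of the subsidy.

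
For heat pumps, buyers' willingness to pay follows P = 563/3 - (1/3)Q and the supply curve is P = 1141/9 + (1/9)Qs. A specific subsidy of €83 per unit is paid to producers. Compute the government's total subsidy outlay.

Government cost = €26871.25

Pre-subsidy: 563/3 - (1/3)Q = 1141/9 + (1/9)Q gives Q* = 137 and P* = 142.
With the subsidy, sellers receive Ps = Pb + 83 for each unit, where Pb is the price buyers pay.
On the curves, Pb = 563/3 - (1/3)Q and Ps = 1141/9 + (1/9)Q; the wedge Ps − Pb = 83 gives 1141/9 + (1/9)Q − (563/3 - (1/3)Q) = 83, so Q' = 323.75.
Then Pb = 563/3 − (1/3)·323.75 = 79.75 and Ps = 1141/9 + (1/9)·323.75 = 162.75.
Government outlay = subsidy × quantity = 83 × 323.75 = 26871.25.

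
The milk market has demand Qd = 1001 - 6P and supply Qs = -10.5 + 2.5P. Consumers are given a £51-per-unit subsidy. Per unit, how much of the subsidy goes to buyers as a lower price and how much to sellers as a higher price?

Buyers gain £15 per unit; sellers gain £36 per unit

Pre-subsidy: 1001 - 6P = -10.5 + 2.5P gives P* = 119, Q* = 287.
With the rebate, buyers effectively pay Pb = Ps − 51, where Ps is the price sellers receive.
Demand in terms of Ps becomes Qd = 1001 − 6(Ps − 51) = 1307 - 6Ps. Setting this equal to supply: 1307 - 6Ps = -10.5 + 2.5Ps, so Ps = 155.
Buyers pay Pb = 155 − 51 = 104; Q' = -10.5 + 2.5·155 = 377.
Buyers' price falls by P* − Pb = 119 − 104 = 15; sellers' price rises by Ps − P* = 155 − 119 = 36.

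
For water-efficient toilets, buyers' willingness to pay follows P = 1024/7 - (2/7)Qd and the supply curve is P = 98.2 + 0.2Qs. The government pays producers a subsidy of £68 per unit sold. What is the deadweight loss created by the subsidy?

Pre-subsidy: 1024/7 - (2/7)Q = 98.2 + 0.2Q gives Q* = 99 and P* = 118.
With the subsidy, sellers receive Ps = Pb + 68 for each unit, where Pb is the price buyers pay.
On the curves, Pb = 1024/7 - (2/7)Q and Ps = 98.2 + 0.2Q; the wedge Ps − Pb = 68 gives 98.2 + 0.2Q − (1024/7 - (2/7)Q) = 68, so Q' = 239.
Then Pb = 1024/7 − (2/7)·239 = 78 and Ps = 98.2 + 0.2·239 = 146.
The subsidy expands output by 239 − 99 = 140 past the efficient level; on those units the gap between marginal cost and willingness to pay runs from 0 up to 68.
DWL = ½ × 68 × 140 = 4760.

Deadweight loss = £4760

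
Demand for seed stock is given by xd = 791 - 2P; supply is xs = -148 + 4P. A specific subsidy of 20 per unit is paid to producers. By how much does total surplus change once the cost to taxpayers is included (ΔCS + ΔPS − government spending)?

Pre-subsidy: 791 - 2P = -148 + 4P gives P* = 156.5, x* = 478.
With the subsidy, sellers receive Ps = Pb + 20 for each unit, where Pb is the price buyers pay.
Supply in terms of Pb becomes xs = -148 + 4(Pb + 20) = -68 + 4Pb. Setting this equal to demand: 791 - 2Pb = -68 + 4Pb, so Pb = 859/6.
Sellers receive Ps = 859/6 + 20 = 979/6; x' = 791 − 2·(859/6) = 1514/3.
ΔCS = ½(478 + 1514/3)(156.5 − 859/6) = 58960/9; ΔPS = ½(478 + 1514/3)(979/6 − 156.5) = 29480/9.
Government spending = 20 × 1514/3 = 30280/3.
Net change = 58960/9 + 29480/9 − 30280/3 = -800/3. The loss equals the DWL triangle ½·20·80/3.

Net change in total surplus = -800/3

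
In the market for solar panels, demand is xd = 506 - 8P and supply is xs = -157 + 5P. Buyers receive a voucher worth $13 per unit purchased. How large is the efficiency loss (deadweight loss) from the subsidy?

Pre-subsidy: 506 - 8P = -157 + 5P gives P* = 51, x* = 98.
With the rebate, buyers effectively pay Pb = Ps − 13, where Ps is the price sellers receive.
Demand in terms of Ps becomes xd = 506 − 8(Ps − 13) = 610 - 8Ps. Setting this equal to supply: 610 - 8Ps = -157 + 5Ps, so Ps = 59.
Buyers pay Pb = 59 − 13 = 46; x' = -157 + 5·59 = 138.
The subsidy expands output by 138 − 98 = 40 past the efficient level; on those units the gap between marginal cost and willingness to pay runs from 0 up to 13.
DWL = ½ × 13 × 40 = 260.

Deadweight loss = $260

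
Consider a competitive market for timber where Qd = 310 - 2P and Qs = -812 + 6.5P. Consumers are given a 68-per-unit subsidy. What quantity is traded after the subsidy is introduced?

Pre-subsidy: 310 - 2P = -812 + 6.5P gives P* = 132, Q* = 46.
With the rebate, buyers effectively pay Pb = Ps − 68, where Ps is the price sellers receive.
Demand in terms of Ps becomes Qd = 310 − 2(Ps − 68) = 446 - 2Ps. Setting this equal to supply: 446 - 2Ps = -812 + 6.5Ps, so Ps = 148.
Buyers pay Pb = 148 − 68 = 80; Q' = -812 + 6.5·148 = 150.

Q' = 150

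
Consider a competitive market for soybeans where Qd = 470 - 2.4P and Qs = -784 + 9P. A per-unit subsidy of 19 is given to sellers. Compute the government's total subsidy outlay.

Pre-subsidy: 470 - 2.4P = -784 + 9P gives P* = 110, Q* = 206.
With the subsidy, sellers receive Ps = Pb + 19 for each unit, where Pb is the price buyers pay.
Supply in terms of Pb becomes Qs = -784 + 9(Pb + 19) = -613 + 9Pb. Setting this equal to demand: 470 - 2.4Pb = -613 + 9Pb, so Pb = 95.
Sellers receive Ps = 95 + 19 = 114; Q' = 470 − 2.4·95 = 242.
Government outlay = subsidy × quantity = 19 × 242 = 4598.

Government cost = 4598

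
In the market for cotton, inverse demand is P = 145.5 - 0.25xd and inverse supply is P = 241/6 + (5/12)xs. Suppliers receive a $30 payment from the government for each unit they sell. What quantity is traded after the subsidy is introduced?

Pre-subsidy: 145.5 - 0.25x = 241/6 + (5/12)x gives x* = 158 and P* = 106.
With the subsidy, sellers receive Ps = Pb + 30 for each unit, where Pb is the price buyers pay.
On the curves, Pb = 145.5 - 0.25x and Ps = 241/6 + (5/12)x; the wedge Ps − Pb = 30 gives 241/6 + (5/12)x − (145.5 - 0.25x) = 30, so x' = 203.
Then Pb = 145.5 − 0.25·203 = 94.75 and Ps = 241/6 + (5/12)·203 = 124.75.

x' = 203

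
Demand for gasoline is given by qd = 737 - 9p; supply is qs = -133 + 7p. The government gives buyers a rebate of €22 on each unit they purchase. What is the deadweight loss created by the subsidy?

Pre-subsidy: 737 - 9p = -133 + 7p gives p* = 54.375, q* = 247.625.
With the rebate, buyers effectively pay pb = ps − 22, where ps is the price sellers receive.
Demand in terms of ps becomes qd = 737 − 9(ps − 22) = 935 - 9ps. Setting this equal to supply: 935 - 9ps = -133 + 7ps, so ps = 66.75.
Buyers pay pb = 66.75 − 22 = 44.75; q' = -133 + 7·66.75 = 334.25.
The subsidy expands output by 334.25 − 247.625 = 86.625 past the efficient level; on those units the gap between marginal cost and willingness to pay runs from 0 up to 22.
DWL = ½ × 22 × 86.625 = 952.875.

Deadweight loss = €952.875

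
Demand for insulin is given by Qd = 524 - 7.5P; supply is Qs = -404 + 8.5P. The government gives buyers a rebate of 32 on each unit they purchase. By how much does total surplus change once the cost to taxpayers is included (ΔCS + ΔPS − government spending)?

Pre-subsidy: 524 - 7.5P = -404 + 8.5P gives P* = 58, Q* = 89.
With the rebate, buyers effectively pay Pb = Ps − 32, where Ps is the price sellers receive.
Demand in terms of Ps becomes Qd = 524 − 7.5(Ps − 32) = 764 - 7.5Ps. Setting this equal to supply: 764 - 7.5Ps = -404 + 8.5Ps, so Ps = 73.
Buyers pay Pb = 73 − 32 = 41; Q' = -404 + 8.5·73 = 216.5.
ΔCS = ½(89 + 216.5)(58 − 41) = 2596.75; ΔPS = ½(89 + 216.5)(73 − 58) = 2291.25.
Government spending = 32 × 216.5 = 6928.
Net change = 2596.75 + 2291.25 − 6928 = -2040. The loss equals the DWL triangle ½·32·127.5.

Net change in total surplus = -2040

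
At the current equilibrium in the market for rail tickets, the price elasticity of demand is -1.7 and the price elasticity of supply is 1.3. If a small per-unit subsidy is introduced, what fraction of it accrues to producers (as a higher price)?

For a small subsidy around the equilibrium, the benefit split depends on the relative slopes, which at a point are proportional to the elasticities.
Buyer share = εs/(εs + |εd|) = 1.3/(1.3 + 1.7) = 13/30; seller share = |εd|/(εs + |εd|) = 17/30.
So producers capture 17/30 of the subsidy.

Producer share = 17/30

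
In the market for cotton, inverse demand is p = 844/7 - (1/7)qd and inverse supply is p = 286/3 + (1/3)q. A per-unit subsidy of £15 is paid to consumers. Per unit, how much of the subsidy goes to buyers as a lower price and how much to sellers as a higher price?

Pre-subsidy: 844/7 - (1/7)q = 286/3 + (1/3)q gives q* = 53 and p* = 113.
With the rebate, buyers effectively pay pb = ps − 15, where ps is the price sellers receive.
On the curves, pb = 844/7 - (1/7)q and ps = 286/3 + (1/3)q; the wedge ps − pb = 15 gives 286/3 + (1/3)q − (844/7 - (1/7)q) = 15, so q' = 84.5.
Then pb = 844/7 − (1/7)·84.5 = 108.5 and ps = 286/3 + (1/3)·84.5 = 123.5.
Buyers' price falls by p* − pb = 113 − 108.5 = 4.5; sellers' price rises by ps − p* = 123.5 − 113 = 10.5.

Buyers gain £4.5 per unit; sellers gain £10.5 per unit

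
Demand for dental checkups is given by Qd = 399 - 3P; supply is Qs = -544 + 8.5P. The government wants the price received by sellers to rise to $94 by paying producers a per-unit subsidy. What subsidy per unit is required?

At a seller price of 94, quantity supplied is -544 + 8.5·94 = 255.
Buyers absorb 255 only when they pay Pb with 399 − 3·Pb = 255, i.e. Pb = 48.
s = Ps − Pb = 94 − 48 = 46.

Required subsidy s = $46 per unit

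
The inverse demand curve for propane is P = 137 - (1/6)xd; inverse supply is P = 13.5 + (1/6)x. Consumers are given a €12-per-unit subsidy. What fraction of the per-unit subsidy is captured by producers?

Producer share = 0.5

Pre-subsidy: 137 - (1/6)x = 13.5 + (1/6)x gives x* = 370.5 and P* = 75.25.
With the rebate, buyers effectively pay Pb = Ps − 12, where Ps is the price sellers receive.
On the curves, Pb = 137 - (1/6)x and Ps = 13.5 + (1/6)x; the wedge Ps − Pb = 12 gives 13.5 + (1/6)x − (137 - (1/6)x) = 12, so x' = 406.5.
Then Pb = 137 − (1/6)·406.5 = 69.25 and Ps = 13.5 + (1/6)·406.5 = 81.25.
Buyers' price falls by P* − Pb = 75.25 − 69.25 = 6; sellers' price rises by Ps − P* = 81.25 − 75.25 = 6.
So producers capture 6/12 = 0.5 of each unit of subsidy.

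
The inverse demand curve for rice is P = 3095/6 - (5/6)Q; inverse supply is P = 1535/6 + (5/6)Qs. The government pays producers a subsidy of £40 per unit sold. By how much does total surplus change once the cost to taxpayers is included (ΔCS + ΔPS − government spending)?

Pre-subsidy: 3095/6 - (5/6)Q = 1535/6 + (5/6)Q gives Q* = 156 and P* = 2315/6.
With the subsidy, sellers receive Ps = Pb + 40 for each unit, where Pb is the price buyers pay.
On the curves, Pb = 3095/6 - (5/6)Q and Ps = 1535/6 + (5/6)Q; the wedge Ps − Pb = 40 gives 1535/6 + (5/6)Q − (3095/6 - (5/6)Q) = 40, so Q' = 180.
Then Pb = 3095/6 − (5/6)·180 = 2195/6 and Ps = 1535/6 + (5/6)·180 = 2435/6.
ΔCS = ½(156 + 180)(2315/6 − 2195/6) = 3360; ΔPS = ½(156 + 180)(2435/6 − 2315/6) = 3360.
Government spending = 40 × 180 = 7200.
Net change = 3360 + 3360 − 7200 = -480. The loss equals the DWL triangle ½·40·24.

Net change in total surplus = -£480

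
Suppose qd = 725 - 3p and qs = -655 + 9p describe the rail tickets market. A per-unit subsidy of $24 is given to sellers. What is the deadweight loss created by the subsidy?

Deadweight loss = $648

Pre-subsidy: 725 - 3p = -655 + 9p gives p* = 115, q* = 380.
With the subsidy, sellers receive ps = pb + 24 for each unit, where pb is the price buyers pay.
Supply in terms of pb becomes qs = -655 + 9(pb + 24) = -439 + 9pb. Setting this equal to demand: 725 - 3pb = -439 + 9pb, so pb = 97.
Sellers receive ps = 97 + 24 = 121; q' = 725 − 3·97 = 434.
The subsidy expands output by 434 − 380 = 54 past the efficient level; on those units the gap between marginal cost and willingness to pay runs from 0 up to 24.
DWL = ½ × 24 × 54 = 648.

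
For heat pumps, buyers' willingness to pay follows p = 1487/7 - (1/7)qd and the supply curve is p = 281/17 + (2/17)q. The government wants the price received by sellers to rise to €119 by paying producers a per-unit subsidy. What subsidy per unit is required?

At a seller price of 119, quantity supplied is -140.5 + 8.5·119 = 871.
Buyers absorb 871 only when they pay pb = 1487/7 − (1/7)·871 = 88.
s = ps − pb = 119 − 88 = 31.

Required subsidy s = €31 per unit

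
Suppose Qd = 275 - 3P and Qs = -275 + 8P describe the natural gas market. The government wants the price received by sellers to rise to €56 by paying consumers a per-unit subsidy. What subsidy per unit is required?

At a seller price of 56, quantity supplied is -275 + 8·56 = 173.
Buyers absorb 173 only when they pay Pb with 275 − 3·Pb = 173, i.e. Pb = 34.
s = Ps − Pb = 56 − 34 = 22.

Required subsidy s = €22 per unit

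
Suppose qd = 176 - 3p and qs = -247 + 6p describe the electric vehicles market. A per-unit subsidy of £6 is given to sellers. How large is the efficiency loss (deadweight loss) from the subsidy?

Pre-subsidy: 176 - 3p = -247 + 6p gives p* = 47, q* = 35.
With the subsidy, sellers receive ps = pb + 6 for each unit, where pb is the price buyers pay.
Supply in terms of pb becomes qs = -247 + 6(pb + 6) = -211 + 6pb. Setting this equal to demand: 176 - 3pb = -211 + 6pb, so pb = 43.
Sellers receive ps = 43 + 6 = 49; q' = 176 − 3·43 = 47.
The subsidy expands output by 47 − 35 = 12 past the efficient level; on those units the gap between marginal cost and willingness to pay runs from 0 up to 6.
DWL = ½ × 6 × 12 = 36.

Deadweight loss = £36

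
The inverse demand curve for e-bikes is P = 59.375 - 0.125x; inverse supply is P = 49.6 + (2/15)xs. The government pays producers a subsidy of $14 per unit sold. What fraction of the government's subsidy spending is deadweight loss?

Pre-subsidy: 59.375 - 0.125x = 49.6 + (2/15)x gives x* = 1173/31 and P* = 1694/31.
With the subsidy, sellers receive Ps = Pb + 14 for each unit, where Pb is the price buyers pay.
On the curves, Pb = 59.375 - 0.125x and Ps = 49.6 + (2/15)x; the wedge Ps − Pb = 14 gives 49.6 + (2/15)x − (59.375 - 0.125x) = 14, so x' = 2853/31.
Then Pb = 59.375 − 0.125·(2853/31) = 1484/31 and Ps = 49.6 + (2/15)·(2853/31) = 1918/31.
ΔCS = ½(1173/31 + 2853/31)(1694/31 − 1484/31) = 422730/961; ΔPS = ½(1173/31 + 2853/31)(1918/31 − 1694/31) = 450912/961.
Government spending = 14 × 2853/31 = 39942/31.
DWL = ½ × 14 × (2853/31 − 1173/31) = 11760/31; fraction = (11760/31) / (39942/31) = 280/951.

DWL / government spending = 280/951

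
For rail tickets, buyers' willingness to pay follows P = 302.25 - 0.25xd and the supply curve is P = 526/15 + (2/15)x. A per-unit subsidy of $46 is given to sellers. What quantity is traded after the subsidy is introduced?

Pre-subsidy: 302.25 - 0.25x = 526/15 + (2/15)x gives x* = 697 and P* = 128.
With the subsidy, sellers receive Ps = Pb + 46 for each unit, where Pb is the price buyers pay.
On the curves, Pb = 302.25 - 0.25x and Ps = 526/15 + (2/15)x; the wedge Ps − Pb = 46 gives 526/15 + (2/15)x − (302.25 - 0.25x) = 46, so x' = 817.
Then Pb = 302.25 − 0.25·817 = 98 and Ps = 526/15 + (2/15)·817 = 144.

x' = 817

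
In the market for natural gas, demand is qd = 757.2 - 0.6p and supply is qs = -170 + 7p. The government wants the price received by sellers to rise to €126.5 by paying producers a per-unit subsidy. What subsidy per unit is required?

At a seller price of 126.5, quantity supplied is -170 + 7·126.5 = 715.5.
Buyers absorb 715.5 only when they pay pb with 757.2 − 0.6·pb = 715.5, i.e. pb = 69.5.
s = ps − pb = 126.5 − 69.5 = 57.

Required subsidy s = €57 per unit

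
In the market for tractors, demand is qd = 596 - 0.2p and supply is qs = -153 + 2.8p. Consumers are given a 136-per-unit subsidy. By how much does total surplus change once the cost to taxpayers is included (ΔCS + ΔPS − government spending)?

Net change in total surplus = -129472/75

Pre-subsidy: 596 - 0.2p = -153 + 2.8p gives p* = 749/3, q* = 8191/15.
With the rebate, buyers effectively pay pb = ps − 136, where ps is the price sellers receive.
Demand in terms of ps becomes qd = 596 − 0.2(ps − 136) = 623.2 - 0.2ps. Setting this equal to supply: 623.2 - 0.2ps = -153 + 2.8ps, so ps = 3881/15.
Buyers pay pb = 3881/15 − 136 = 1841/15; q' = -153 + 2.8·(3881/15) = 42859/75.
ΔCS = ½(8191/15 + 42859/75)(749/3 − 1841/15) = 26596976/375; ΔPS = ½(8191/15 + 42859/75)(3881/15 − 749/3) = 1899784/375.
Government spending = 136 × 42859/75 = 5828824/75.
Net change = 26596976/375 + 1899784/375 − 5828824/75 = -129472/75. The loss equals the DWL triangle ½·136·1904/75.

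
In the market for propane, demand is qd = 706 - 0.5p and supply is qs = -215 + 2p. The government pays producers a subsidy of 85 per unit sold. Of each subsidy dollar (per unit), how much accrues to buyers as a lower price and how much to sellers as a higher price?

Pre-subsidy: 706 - 0.5p = -215 + 2p gives p* = 368.4, q* = 521.8.
With the subsidy, sellers receive ps = pb + 85 for each unit, where pb is the price buyers pay.
Supply in terms of pb becomes qs = -215 + 2(pb + 85) = -45 + 2pb. Setting this equal to demand: 706 - 0.5pb = -45 + 2pb, so pb = 300.4.
Sellers receive ps = 300.4 + 85 = 385.4; q' = 706 − 0.5·300.4 = 555.8.
Buyers' price falls by p* − pb = 368.4 − 300.4 = 68; sellers' price rises by ps − p* = 385.4 − 368.4 = 17.

Buyers gain 68 per unit; sellers gain 17 per unit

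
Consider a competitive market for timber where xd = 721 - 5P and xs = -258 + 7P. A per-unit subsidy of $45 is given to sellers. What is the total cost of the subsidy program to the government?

Pre-subsidy: 721 - 5P = -258 + 7P gives P* = 979/12, x* = 3757/12.
With the subsidy, sellers receive Ps = Pb + 45 for each unit, where Pb is the price buyers pay.
Supply in terms of Pb becomes xs = -258 + 7(Pb + 45) = 57 + 7Pb. Setting this equal to demand: 721 - 5Pb = 57 + 7Pb, so Pb = 166/3.
Sellers receive Ps = 166/3 + 45 = 301/3; x' = 721 − 5·(166/3) = 1333/3.
Government outlay = subsidy × quantity = 45 × 1333/3 = 19995.

Government cost = $19995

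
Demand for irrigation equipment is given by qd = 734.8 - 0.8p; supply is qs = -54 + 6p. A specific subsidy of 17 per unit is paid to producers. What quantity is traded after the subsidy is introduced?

Pre-subsidy: 734.8 - 0.8p = -54 + 6p gives p* = 116, q* = 642.
With the subsidy, sellers receive ps = pb + 17 for each unit, where pb is the price buyers pay.
Supply in terms of pb becomes qs = -54 + 6(pb + 17) = 48 + 6pb. Setting this equal to demand: 734.8 - 0.8pb = 48 + 6pb, so pb = 101.
Sellers receive ps = 101 + 17 = 118; q' = 734.8 − 0.8·101 = 654.

q' = 654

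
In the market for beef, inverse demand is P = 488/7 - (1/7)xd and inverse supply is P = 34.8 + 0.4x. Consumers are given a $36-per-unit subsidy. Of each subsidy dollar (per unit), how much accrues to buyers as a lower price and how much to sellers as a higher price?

Pre-subsidy: 488/7 - (1/7)x = 34.8 + 0.4x gives x* = 1222/19 and P* = 1150/19.
With the rebate, buyers effectively pay Pb = Ps − 36, where Ps is the price sellers receive.
On the curves, Pb = 488/7 - (1/7)x and Ps = 34.8 + 0.4x; the wedge Ps − Pb = 36 gives 34.8 + 0.4x − (488/7 - (1/7)x) = 36, so x' = 2482/19.
Then Pb = 488/7 − (1/7)·(2482/19) = 970/19 and Ps = 34.8 + 0.4·(2482/19) = 1654/19.
Buyers' price falls by P* − Pb = 1150/19 − 970/19 = 180/19; sellers' price rises by Ps − P* = 1654/19 − 1150/19 = 504/19.

Buyers gain 180/19 per unit; sellers gain 504/19 per unit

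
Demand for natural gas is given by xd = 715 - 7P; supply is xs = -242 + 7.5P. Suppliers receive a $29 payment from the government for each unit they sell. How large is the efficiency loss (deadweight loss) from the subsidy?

Pre-subsidy: 715 - 7P = -242 + 7.5P gives P* = 66, x* = 253.
With the subsidy, sellers receive Ps = Pb + 29 for each unit, where Pb is the price buyers pay.
Supply in terms of Pb becomes xs = -242 + 7.5(Pb + 29) = -24.5 + 7.5Pb. Setting this equal to demand: 715 - 7Pb = -24.5 + 7.5Pb, so Pb = 51.
Sellers receive Ps = 51 + 29 = 80; x' = 715 − 7·51 = 358.
The subsidy expands output by 358 − 253 = 105 past the efficient level; on those units the gap between marginal cost and willingness to pay runs from 0 up to 29.
DWL = ½ × 29 × 105 = 1522.5.

Deadweight loss = $1522.5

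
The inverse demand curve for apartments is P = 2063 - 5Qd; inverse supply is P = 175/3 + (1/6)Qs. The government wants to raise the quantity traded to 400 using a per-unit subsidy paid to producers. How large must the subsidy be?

Required subsidy s = 62 per unit

At Q = 400, from the demand curve buyers pay Pb = 2063 − 5·400 = 63; from the supply curve sellers need Ps = 175/3 + (1/6)·400 = 125.
The subsidy must fill the gap: s = Ps − Pb = 125 − 63 = 62.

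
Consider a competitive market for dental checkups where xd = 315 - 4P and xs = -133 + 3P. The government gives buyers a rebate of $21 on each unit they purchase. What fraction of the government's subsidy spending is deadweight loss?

Pre-subsidy: 315 - 4P = -133 + 3P gives P* = 64, x* = 59.
With the rebate, buyers effectively pay Pb = Ps − 21, where Ps is the price sellers receive.
Demand in terms of Ps becomes xd = 315 − 4(Ps − 21) = 399 - 4Ps. Setting this equal to supply: 399 - 4Ps = -133 + 3Ps, so Ps = 76.
Buyers pay Pb = 76 − 21 = 55; x' = -133 + 3·76 = 95.
ΔCS = ½(59 + 95)(64 − 55) = 693; ΔPS = ½(59 + 95)(76 − 64) = 924.
Government spending = 21 × 95 = 1995.
DWL = ½ × 21 × (95 − 59) = 378; fraction = 378 / 1995 = 18/95.

DWL / government spending = 18/95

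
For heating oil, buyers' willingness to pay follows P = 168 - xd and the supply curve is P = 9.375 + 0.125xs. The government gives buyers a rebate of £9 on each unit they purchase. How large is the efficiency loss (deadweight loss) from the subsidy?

Pre-subsidy: 168 - x = 9.375 + 0.125x gives x* = 141 and P* = 27.
With the rebate, buyers effectively pay Pb = Ps − 9, where Ps is the price sellers receive.
On the curves, Pb = 168 - x and Ps = 9.375 + 0.125x; the wedge Ps − Pb = 9 gives 9.375 + 0.125x − (168 - x) = 9, so x' = 149.
Then Pb = 168 − 1·149 = 19 and Ps = 9.375 + 0.125·149 = 28.
The subsidy expands output by 149 − 141 = 8 past the efficient level; on those units the gap between marginal cost and willingness to pay runs from 0 up to 9.
DWL = ½ × 9 × 8 = 36.

Deadweight loss = £36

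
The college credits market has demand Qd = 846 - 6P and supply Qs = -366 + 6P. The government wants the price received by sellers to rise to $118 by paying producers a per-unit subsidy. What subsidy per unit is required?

At a seller price of 118, quantity supplied is -366 + 6·118 = 342.
Buyers absorb 342 only when they pay Pb with 846 − 6·Pb = 342, i.e. Pb = 84.
s = Ps − Pb = 118 − 84 = 34.

Required subsidy s = $34 per unit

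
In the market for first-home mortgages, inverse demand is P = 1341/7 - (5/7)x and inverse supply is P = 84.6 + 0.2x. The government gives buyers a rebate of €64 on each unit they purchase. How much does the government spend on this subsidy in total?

Pre-subsidy: 1341/7 - (5/7)x = 84.6 + 0.2x gives x* = 117 and P* = 108.
With the rebate, buyers effectively pay Pb = Ps − 64, where Ps is the price sellers receive.
On the curves, Pb = 1341/7 - (5/7)x and Ps = 84.6 + 0.2x; the wedge Ps − Pb = 64 gives 84.6 + 0.2x − (1341/7 - (5/7)x) = 64, so x' = 187.
Then Pb = 1341/7 − (5/7)·187 = 58 and Ps = 84.6 + 0.2·187 = 122.
Government outlay = subsidy × quantity = 64 × 187 = 11968.

Government cost = €11968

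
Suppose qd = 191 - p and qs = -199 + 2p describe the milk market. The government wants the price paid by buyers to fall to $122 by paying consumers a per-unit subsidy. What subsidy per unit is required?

At a buyer price of 122, quantity demanded is 191 − 1·122 = 69.
Sellers supply 69 only when they receive ps with -199 + 2·ps = 69, i.e. ps = 134.
s = ps − pb = 134 − 122 = 12.

Required subsidy s = $12 per unit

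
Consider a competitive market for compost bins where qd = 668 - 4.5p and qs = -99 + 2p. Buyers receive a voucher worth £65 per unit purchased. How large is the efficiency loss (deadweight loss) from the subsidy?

Pre-subsidy: 668 - 4.5p = -99 + 2p gives p* = 118, q* = 137.
With the rebate, buyers effectively pay pb = ps − 65, where ps is the price sellers receive.
Demand in terms of ps becomes qd = 668 − 4.5(ps − 65) = 960.5 - 4.5ps. Setting this equal to supply: 960.5 - 4.5ps = -99 + 2ps, so ps = 163.
Buyers pay pb = 163 − 65 = 98; q' = -99 + 2·163 = 227.
The subsidy expands output by 227 − 137 = 90 past the efficient level; on those units the gap between marginal cost and willingness to pay runs from 0 up to 65.
DWL = ½ × 65 × 90 = 2925.

Deadweight loss = £2925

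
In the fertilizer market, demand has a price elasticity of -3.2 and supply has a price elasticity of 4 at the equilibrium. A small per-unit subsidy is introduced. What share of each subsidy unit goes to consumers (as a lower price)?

For a small subsidy around the equilibrium, the benefit split depends on the relative slopes, which at a point are proportional to the elasticities.
Buyer share = εs/(εs + |εd|) = 4/(4 + 3.2) = 5/9; seller share = |εd|/(εs + |εd|) = 4/9.

Consumer share = 5/9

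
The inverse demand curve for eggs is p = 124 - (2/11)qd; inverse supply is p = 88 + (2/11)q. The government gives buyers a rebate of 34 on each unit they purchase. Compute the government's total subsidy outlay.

Pre-subsidy: 124 - (2/11)q = 88 + (2/11)q gives q* = 99 and p* = 106.
With the rebate, buyers effectively pay pb = ps − 34, where ps is the price sellers receive.
On the curves, pb = 124 - (2/11)q and ps = 88 + (2/11)q; the wedge ps − pb = 34 gives 88 + (2/11)q − (124 - (2/11)q) = 34, so q' = 192.5.
Then pb = 124 − (2/11)·192.5 = 89 and ps = 88 + (2/11)·192.5 = 123.
Government outlay = subsidy × quantity = 34 × 192.5 = 6545.

Government cost = 6545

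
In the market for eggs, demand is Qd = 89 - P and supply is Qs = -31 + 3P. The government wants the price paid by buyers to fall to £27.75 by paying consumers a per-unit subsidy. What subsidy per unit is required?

At a buyer price of 27.75, quantity demanded is 89 − 1·27.75 = 61.25.
Sellers supply 61.25 only when they receive Ps with -31 + 3·Ps = 61.25, i.e. Ps = 30.75.
s = Ps − Pb = 30.75 − 27.75 = 3.

Required subsidy s = £3 per unit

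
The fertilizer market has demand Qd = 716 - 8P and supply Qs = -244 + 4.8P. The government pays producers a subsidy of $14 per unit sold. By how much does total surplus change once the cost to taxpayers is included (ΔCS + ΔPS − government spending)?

Net change in total surplus = -$294

Pre-subsidy: 716 - 8P = -244 + 4.8P gives P* = 75, Q* = 116.
With the subsidy, sellers receive Ps = Pb + 14 for each unit, where Pb is the price buyers pay.
Supply in terms of Pb becomes Qs = -244 + 4.8(Pb + 14) = -176.8 + 4.8Pb. Setting this equal to demand: 716 - 8Pb = -176.8 + 4.8Pb, so Pb = 69.75.
Sellers receive Ps = 69.75 + 14 = 83.75; Q' = 716 − 8·69.75 = 158.
ΔCS = ½(116 + 158)(75 − 69.75) = 719.25; ΔPS = ½(116 + 158)(83.75 − 75) = 1198.75.
Government spending = 14 × 158 = 2212.
Net change = 719.25 + 1198.75 − 2212 = -294. The loss equals the DWL triangle ½·14·42.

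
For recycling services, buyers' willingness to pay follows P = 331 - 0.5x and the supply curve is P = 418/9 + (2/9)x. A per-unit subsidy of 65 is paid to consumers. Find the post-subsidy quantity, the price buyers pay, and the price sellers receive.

Pre-subsidy: 331 - 0.5x = 418/9 + (2/9)x gives x* = 394 and P* = 134.
With the rebate, buyers effectively pay Pb = Ps − 65, where Ps is the price sellers receive.
On the curves, Pb = 331 - 0.5x and Ps = 418/9 + (2/9)x; the wedge Ps − Pb = 65 gives 418/9 + (2/9)x − (331 - 0.5x) = 65, so x' = 484.
Then Pb = 331 − 0.5·484 = 89 and Ps = 418/9 + (2/9)·484 = 154.

x' = 484; buyers pay 89; sellers receive 154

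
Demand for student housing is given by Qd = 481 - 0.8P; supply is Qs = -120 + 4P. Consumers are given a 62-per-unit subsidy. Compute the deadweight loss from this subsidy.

Deadweight loss = 3844/3

Pre-subsidy: 481 - 0.8P = -120 + 4P gives P* = 3005/24, Q* = 2285/6.
With the rebate, buyers effectively pay Pb = Ps − 62, where Ps is the price sellers receive.
Demand in terms of Ps becomes Qd = 481 − 0.8(Ps − 62) = 530.6 - 0.8Ps. Setting this equal to supply: 530.6 - 0.8Ps = -120 + 4Ps, so Ps = 3253/24.
Buyers pay Pb = 3253/24 − 62 = 1765/24; Q' = -120 + 4·(3253/24) = 2533/6.
The subsidy expands output by 2533/6 − 2285/6 = 124/3 past the efficient level; on those units the gap between marginal cost and willingness to pay runs from 0 up to 62.
DWL = ½ × 62 × 124/3 = 3844/3.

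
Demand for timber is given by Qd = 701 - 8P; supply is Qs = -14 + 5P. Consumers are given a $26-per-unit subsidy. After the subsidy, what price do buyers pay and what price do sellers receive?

Pre-subsidy: 701 - 8P = -14 + 5P gives P* = 55, Q* = 261.
With the rebate, buyers effectively pay Pb = Ps − 26, where Ps is the price sellers receive.
Demand in terms of Ps becomes Qd = 701 − 8(Ps − 26) = 909 - 8Ps. Setting this equal to supply: 909 - 8Ps = -14 + 5Ps, so Ps = 71.
Buyers pay Pb = 71 − 26 = 45; Q' = -14 + 5·71 = 341.

Buyers pay $45; sellers receive $71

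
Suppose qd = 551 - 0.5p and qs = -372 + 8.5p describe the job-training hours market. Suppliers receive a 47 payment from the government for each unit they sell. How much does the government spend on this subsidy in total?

Government cost = 294361/12

Pre-subsidy: 551 - 0.5p = -372 + 8.5p gives p* = 923/9, q* = 8995/18.
With the subsidy, sellers receive ps = pb + 47 for each unit, where pb is the price buyers pay.
Supply in terms of pb becomes qs = -372 + 8.5(pb + 47) = 27.5 + 8.5pb. Setting this equal to demand: 551 - 0.5pb = 27.5 + 8.5pb, so pb = 349/6.
Sellers receive ps = 349/6 + 47 = 631/6; q' = 551 − 0.5·(349/6) = 6263/12.
Government outlay = subsidy × quantity = 47 × 6263/12 = 294361/12.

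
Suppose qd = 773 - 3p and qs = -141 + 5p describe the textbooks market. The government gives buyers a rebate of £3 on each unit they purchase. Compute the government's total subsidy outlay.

Government cost = £1307.625

Pre-subsidy: 773 - 3p = -141 + 5p gives p* = 114.25, q* = 430.25.
With the rebate, buyers effectively pay pb = ps − 3, where ps is the price sellers receive.
Demand in terms of ps becomes qd = 773 − 3(ps − 3) = 782 - 3ps. Setting this equal to supply: 782 - 3ps = -141 + 5ps, so ps = 115.375.
Buyers pay pb = 115.375 − 3 = 112.375; q' = -141 + 5·115.375 = 435.875.
Government outlay = subsidy × quantity = 3 × 435.875 = 1307.625.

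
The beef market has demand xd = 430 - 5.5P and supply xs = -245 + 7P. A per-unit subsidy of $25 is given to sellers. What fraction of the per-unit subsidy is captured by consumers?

Consumer share = 0.56

Pre-subsidy: 430 - 5.5P = -245 + 7P gives P* = 54, x* = 133.
With the subsidy, sellers receive Ps = Pb + 25 for each unit, where Pb is the price buyers pay.
Supply in terms of Pb becomes xs = -245 + 7(Pb + 25) = -70 + 7Pb. Setting this equal to demand: 430 - 5.5Pb = -70 + 7Pb, so Pb = 40.
Sellers receive Ps = 40 + 25 = 65; x' = 430 − 5.5·40 = 210.
Buyers' price falls by P* − Pb = 54 − 40 = 14; sellers' price rises by Ps − P* = 65 − 54 = 11.
So consumers capture 14/25 = 0.56 of each unit of subsidy.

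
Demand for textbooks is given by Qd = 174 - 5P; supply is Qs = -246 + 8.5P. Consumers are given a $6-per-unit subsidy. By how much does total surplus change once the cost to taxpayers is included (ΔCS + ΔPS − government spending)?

Net change in total surplus = -170/3

Pre-subsidy: 174 - 5P = -246 + 8.5P gives P* = 280/9, Q* = 166/9.
With the rebate, buyers effectively pay Pb = Ps − 6, where Ps is the price sellers receive.
Demand in terms of Ps becomes Qd = 174 − 5(Ps − 6) = 204 - 5Ps. Setting this equal to supply: 204 - 5Ps = -246 + 8.5Ps, so Ps = 100/3.
Buyers pay Pb = 100/3 − 6 = 82/3; Q' = -246 + 8.5·(100/3) = 112/3.
ΔCS = ½(166/9 + 112/3)(280/9 − 82/3) = 8534/81; ΔPS = ½(166/9 + 112/3)(100/3 − 280/9) = 5020/81.
Government spending = 6 × 112/3 = 224.
Net change = 8534/81 + 5020/81 − 224 = -170/3. The loss equals the DWL triangle ½·6·170/9.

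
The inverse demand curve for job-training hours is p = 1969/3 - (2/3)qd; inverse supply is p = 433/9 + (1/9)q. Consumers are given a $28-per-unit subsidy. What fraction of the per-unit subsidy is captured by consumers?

Consumer share = 6/7

Pre-subsidy: 1969/3 - (2/3)q = 433/9 + (1/9)q gives q* = 782 and p* = 135.
With the rebate, buyers effectively pay pb = ps − 28, where ps is the price sellers receive.
On the curves, pb = 1969/3 - (2/3)q and ps = 433/9 + (1/9)q; the wedge ps − pb = 28 gives 433/9 + (1/9)q − (1969/3 - (2/3)q) = 28, so q' = 818.
Then pb = 1969/3 − (2/3)·818 = 111 and ps = 433/9 + (1/9)·818 = 139.
Buyers' price falls by p* − pb = 135 − 111 = 24; sellers' price rises by ps − p* = 139 − 135 = 4.
So consumers capture 24/28 = 6/7 of each unit of subsidy.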